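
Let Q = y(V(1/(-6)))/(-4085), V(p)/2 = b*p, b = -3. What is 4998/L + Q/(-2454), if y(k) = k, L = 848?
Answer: 12525725417/2125213080 ≈ 5.8939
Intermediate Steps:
V(p) = -6*p (V(p) = 2*(-3*p) = -6*p)
Q = -1/4085 (Q = -6/(-6)/(-4085) = -6*(-⅙)*(-1/4085) = 1*(-1/4085) = -1/4085 ≈ -0.00024480)
4998/L + Q/(-2454) = 4998/848 - 1/4085/(-2454) = 4998*(1/848) - 1/4085*(-1/2454) = 2499/424 + 1/10024590 = 12525725417/2125213080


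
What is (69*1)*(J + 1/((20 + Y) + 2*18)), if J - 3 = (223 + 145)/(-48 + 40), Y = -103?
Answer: -139518/47 ≈ -2968.5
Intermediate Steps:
J = -43 (J = 3 + (223 + 145)/(-48 + 40) = 3 + 368/(-8) = 3 + 368*(-⅛) = 3 - 46 = -43)
(69*1)*(J + 1/((20 + Y) + 2*18)) = (69*1)*(-43 + 1/((20 - 103) + 2*18)) = 69*(-43 + 1/(-83 + 36)) = 69*(-43 + 1/(-47)) = 69*(-43 - 1/47) = 69*(-2022/47) = -139518/47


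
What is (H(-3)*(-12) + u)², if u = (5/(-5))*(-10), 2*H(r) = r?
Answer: 784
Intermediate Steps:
H(r) = r/2
u = 10 (u = (5*(-⅕))*(-10) = -1*(-10) = 10)
(H(-3)*(-12) + u)² = (((½)*(-3))*(-12) + 10)² = (-3/2*(-12) + 10)² = (18 + 10)² = 28² = 784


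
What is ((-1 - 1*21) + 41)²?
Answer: 361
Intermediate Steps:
((-1 - 1*21) + 41)² = ((-1 - 21) + 41)² = (-22 + 41)² = 19² = 361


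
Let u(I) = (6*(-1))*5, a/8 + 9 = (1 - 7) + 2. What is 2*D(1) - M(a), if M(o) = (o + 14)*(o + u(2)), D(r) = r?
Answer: -12058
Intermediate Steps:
a = -104 (a = -72 + 8*((1 - 7) + 2) = -72 + 8*(-6 + 2) = -72 + 8*(-4) = -72 - 32 = -104)
u(I) = -30 (u(I) = -6*5 = -30)
M(o) = (-30 + o)*(14 + o) (M(o) = (o + 14)*(o - 30) = (14 + o)*(-30 + o) = (-30 + o)*(14 + o))
2*D(1) - M(a) = 2*1 - (-420 + (-104)² - 16*(-104)) = 2 - (-420 + 10816 + 1664) = 2 - 1*12060 = 2 - 12060 = -12058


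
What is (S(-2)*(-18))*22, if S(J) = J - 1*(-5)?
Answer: -1188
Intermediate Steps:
S(J) = 5 + J (S(J) = J + 5 = 5 + J)
(S(-2)*(-18))*22 = ((5 - 2)*(-18))*22 = (3*(-18))*22 = -54*22 = -1188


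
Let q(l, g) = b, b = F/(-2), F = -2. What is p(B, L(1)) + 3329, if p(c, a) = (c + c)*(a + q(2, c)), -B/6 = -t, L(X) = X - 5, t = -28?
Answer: 4337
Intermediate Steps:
L(X) = -5 + X
b = 1 (b = -2/(-2) = -2*(-½) = 1)
q(l, g) = 1
B = -168 (B = -(-6)*(-28) = -6*28 = -168)
p(c, a) = 2*c*(1 + a) (p(c, a) = (c + c)*(a + 1) = (2*c)*(1 + a) = 2*c*(1 + a))
p(B, L(1)) + 3329 = 2*(-168)*(1 + (-5 + 1)) + 3329 = 2*(-168)*(1 - 4) + 3329 = 2*(-168)*(-3) + 3329 = 1008 + 3329 = 4337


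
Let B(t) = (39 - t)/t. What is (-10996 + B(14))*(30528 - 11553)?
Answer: -2920613025/14 ≈ -2.0862e+8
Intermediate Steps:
B(t) = (39 - t)/t
(-10996 + B(14))*(30528 - 11553) = (-10996 + (39 - 1*14)/14)*(30528 - 11553) = (-10996 + (39 - 14)/14)*18975 = (-10996 + (1/14)*25)*18975 = (-10996 + 25/14)*18975 = -153919/14*18975 = -2920613025/14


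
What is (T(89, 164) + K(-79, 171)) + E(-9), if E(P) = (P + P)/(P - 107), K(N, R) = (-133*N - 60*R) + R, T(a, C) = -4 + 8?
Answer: 24485/58 ≈ 422.16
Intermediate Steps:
T(a, C) = 4
K(N, R) = -133*N - 59*R
E(P) = 2*P/(-107 + P) (E(P) = (2*P)/(-107 + P) = 2*P/(-107 + P))
(T(89, 164) + K(-79, 171)) + E(-9) = (4 + (-133*(-79) - 59*171)) + 2*(-9)/(-107 - 9) = (4 + (10507 - 10089)) + 2*(-9)/(-116) = (4 + 418) + 2*(-9)*(-1/116) = 422 + 9/58 = 24485/58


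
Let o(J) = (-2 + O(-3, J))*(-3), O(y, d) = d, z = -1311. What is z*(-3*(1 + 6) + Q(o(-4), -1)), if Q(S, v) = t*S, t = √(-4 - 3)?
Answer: 27531 - 23598*I*√7 ≈ 27531.0 - 62434.0*I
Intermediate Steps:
t = I*√7 (t = √(-7) = I*√7 ≈ 2.6458*I)
o(J) = 6 - 3*J (o(J) = (-2 + J)*(-3) = 6 - 3*J)
Q(S, v) = I*S*√7 (Q(S, v) = (I*√7)*S = I*S*√7)
z*(-3*(1 + 6) + Q(o(-4), -1)) = -1311*(-3*(1 + 6) + I*(6 - 3*(-4))*√7) = -1311*(-3*7 + I*(6 + 12)*√7) = -1311*(-21 + I*18*√7) = -1311*(-21 + 18*I*√7) = 27531 - 23598*I*√7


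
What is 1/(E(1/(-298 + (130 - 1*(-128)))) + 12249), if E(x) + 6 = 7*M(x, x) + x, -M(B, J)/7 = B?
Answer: 5/61221 ≈ 8.1671e-5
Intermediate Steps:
M(B, J) = -7*B
E(x) = -6 - 48*x (E(x) = -6 + (7*(-7*x) + x) = -6 + (-49*x + x) = -6 - 48*x)
1/(E(1/(-298 + (130 - 1*(-128)))) + 12249) = 1/((-6 - 48/(-298 + (130 - 1*(-128)))) + 12249) = 1/((-6 - 48/(-298 + (130 + 128))) + 12249) = 1/((-6 - 48/(-298 + 258)) + 12249) = 1/((-6 - 48/(-40)) + 12249) = 1/((-6 - 48*(-1/40)) + 12249) = 1/((-6 + 6/5) + 12249) = 1/(-24/5 + 12249) = 1/(61221/5) = 5/61221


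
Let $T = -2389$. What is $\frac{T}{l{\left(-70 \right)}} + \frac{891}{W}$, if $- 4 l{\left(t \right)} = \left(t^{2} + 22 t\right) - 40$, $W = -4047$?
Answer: $\frac{2976251}{1119670} \approx 2.6581$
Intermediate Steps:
$l{\left(t \right)} = 10 - \frac{11 t}{2} - \frac{t^{2}}{4}$ ($l{\left(t \right)} = - \frac{\left(t^{2} + 22 t\right) - 40}{4} = - \frac{-40 + t^{2} + 22 t}{4} = 10 - \frac{11 t}{2} - \frac{t^{2}}{4}$)
$\frac{T}{l{\left(-70 \right)}} + \frac{891}{W} = - \frac{2389}{10 - -385 - \frac{\left(-70\right)^{2}}{4}} + \frac{891}{-4047} = - \frac{2389}{10 + 385 - 1225} + 891 \left(- \frac{1}{4047}\right) = - \frac{2389}{10 + 385 - 1225} - \frac{297}{1349} = - \frac{2389}{-830} - \frac{297}{1349} = \left(-2389\right) \left(- \frac{1}{830}\right) - \frac{297}{1349} = \frac{2389}{830} - \frac{297}{1349} = \frac{2976251}{1119670}$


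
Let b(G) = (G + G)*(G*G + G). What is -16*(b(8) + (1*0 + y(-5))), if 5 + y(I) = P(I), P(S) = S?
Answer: -18272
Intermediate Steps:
y(I) = -5 + I
b(G) = 2*G*(G + G**2) (b(G) = (2*G)*(G**2 + G) = (2*G)*(G + G**2) = 2*G*(G + G**2))
-16*(b(8) + (1*0 + y(-5))) = -16*(2*8**2*(1 + 8) + (1*0 + (-5 - 5))) = -16*(2*64*9 + (0 - 10)) = -16*(1152 - 10) = -16*1142 = -18272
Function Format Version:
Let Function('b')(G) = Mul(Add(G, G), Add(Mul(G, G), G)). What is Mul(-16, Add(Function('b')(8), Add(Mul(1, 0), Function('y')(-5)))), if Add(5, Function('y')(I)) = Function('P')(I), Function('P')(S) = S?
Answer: -18272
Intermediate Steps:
Function('y')(I) = Add(-5, I)
Function('b')(G) = Mul(2, G, Add(G, Pow(G, 2))) (Function('b')(G) = Mul(Mul(2, G), Add(Pow(G, 2), G)) = Mul(Mul(2, G), Add(G, Pow(G, 2))) = Mul(2, G, Add(G, Pow(G, 2))))
Mul(-16, Add(Function('b')(8), Add(Mul(1, 0), Function('y')(-5)))) = Mul(-16, Add(Mul(2, Pow(8, 2), Add(1, 8)), Add(Mul(1, 0), Add(-5, -5)))) = Mul(-16, Add(Mul(2, 64, 9), Add(0, -10))) = Mul(-16, Add(1152, -10)) = Mul(-16, 1142) = -18272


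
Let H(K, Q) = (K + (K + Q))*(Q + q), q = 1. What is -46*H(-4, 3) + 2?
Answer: 922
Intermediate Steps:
H(K, Q) = (1 + Q)*(Q + 2*K) (H(K, Q) = (K + (K + Q))*(Q + 1) = (Q + 2*K)*(1 + Q) = (1 + Q)*(Q + 2*K))
-46*H(-4, 3) + 2 = -46*(3 + 3² + 2*(-4) + 2*(-4)*3) + 2 = -46*(3 + 9 - 8 - 24) + 2 = -46*(-20) + 2 = 920 + 2 = 922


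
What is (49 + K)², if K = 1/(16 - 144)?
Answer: 39325441/16384 ≈ 2400.2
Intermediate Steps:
K = -1/128 (K = 1/(-128) = -1/128 ≈ -0.0078125)
(49 + K)² = (49 - 1/128)² = (6271/128)² = 39325441/16384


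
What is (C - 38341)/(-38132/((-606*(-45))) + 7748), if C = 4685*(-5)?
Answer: -421089705/52812457 ≈ -7.9733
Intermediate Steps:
C = -23425
(C - 38341)/(-38132/((-606*(-45))) + 7748) = (-23425 - 38341)/(-38132/((-606*(-45))) + 7748) = -61766/(-38132/27270 + 7748) = -61766/(-38132*1/27270 + 7748) = -61766/(-19066/13635 + 7748) = -61766/105624914/13635 = -61766*13635/105624914 = -421089705/52812457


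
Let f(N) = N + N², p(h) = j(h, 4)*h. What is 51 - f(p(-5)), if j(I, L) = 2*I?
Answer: -2499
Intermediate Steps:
p(h) = 2*h² (p(h) = (2*h)*h = 2*h²)
51 - f(p(-5)) = 51 - 2*(-5)²*(1 + 2*(-5)²) = 51 - 2*25*(1 + 2*25) = 51 - 50*(1 + 50) = 51 - 50*51 = 51 - 1*2550 = 51 - 2550 = -2499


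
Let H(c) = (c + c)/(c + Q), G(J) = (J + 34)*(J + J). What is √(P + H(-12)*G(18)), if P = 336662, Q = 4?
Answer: √342278 ≈ 585.04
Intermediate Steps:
G(J) = 2*J*(34 + J) (G(J) = (34 + J)*(2*J) = 2*J*(34 + J))
H(c) = 2*c/(4 + c) (H(c) = (c + c)/(c + 4) = (2*c)/(4 + c) = 2*c/(4 + c))
√(P + H(-12)*G(18)) = √(336662 + (2*(-12)/(4 - 12))*(2*18*(34 + 18))) = √(336662 + (2*(-12)/(-8))*(2*18*52)) = √(336662 + (2*(-12)*(-⅛))*1872) = √(336662 + 3*1872) = √(336662 + 5616) = √342278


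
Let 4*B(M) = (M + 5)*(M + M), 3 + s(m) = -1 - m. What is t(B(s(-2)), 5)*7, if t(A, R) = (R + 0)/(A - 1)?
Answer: -35/4 ≈ -8.7500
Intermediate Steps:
s(m) = -4 - m (s(m) = -3 + (-1 - m) = -4 - m)
B(M) = M*(5 + M)/2 (B(M) = ((M + 5)*(M + M))/4 = ((5 + M)*(2*M))/4 = (2*M*(5 + M))/4 = M*(5 + M)/2)
t(A, R) = R/(-1 + A)
t(B(s(-2)), 5)*7 = (5/(-1 + (-4 - 1*(-2))*(5 + (-4 - 1*(-2)))/2))*7 = (5/(-1 + (-4 + 2)*(5 + (-4 + 2))/2))*7 = (5/(-1 + (1/2)*(-2)*(5 - 2)))*7 = (5/(-1 + (1/2)*(-2)*3))*7 = (5/(-1 - 3))*7 = (5/(-4))*7 = (5*(-1/4))*7 = -5/4*7 = -35/4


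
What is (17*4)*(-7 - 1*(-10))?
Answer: 204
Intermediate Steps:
(17*4)*(-7 - 1*(-10)) = 68*(-7 + 10) = 68*3 = 204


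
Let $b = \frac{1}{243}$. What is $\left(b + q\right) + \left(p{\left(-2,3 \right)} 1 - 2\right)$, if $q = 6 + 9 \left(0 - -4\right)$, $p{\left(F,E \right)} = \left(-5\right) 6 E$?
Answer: $- \frac{12149}{243} \approx -49.996$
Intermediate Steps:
$p{\left(F,E \right)} = - 30 E$
$q = 42$ ($q = 6 + 9 \left(0 + 4\right) = 6 + 9 \cdot 4 = 6 + 36 = 42$)
$b = \frac{1}{243} \approx 0.0041152$
$\left(b + q\right) + \left(p{\left(-2,3 \right)} 1 - 2\right) = \left(\frac{1}{243} + 42\right) + \left(\left(-30\right) 3 \cdot 1 - 2\right) = \frac{10207}{243} - 92 = - \frac{12149}{243}$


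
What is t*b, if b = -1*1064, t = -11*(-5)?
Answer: -58520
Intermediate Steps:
t = 55
b = -1064
t*b = 55*(-1064) = -58520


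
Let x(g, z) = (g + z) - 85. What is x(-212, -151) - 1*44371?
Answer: -44819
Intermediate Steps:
x(g, z) = -85 + g + z
x(-212, -151) - 1*44371 = (-85 - 212 - 151) - 1*44371 = -448 - 44371 = -44819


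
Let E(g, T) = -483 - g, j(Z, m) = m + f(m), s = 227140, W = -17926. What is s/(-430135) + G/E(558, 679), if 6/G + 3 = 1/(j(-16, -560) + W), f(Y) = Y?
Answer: -897434600240/1705677373291 ≈ -0.52615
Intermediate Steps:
j(Z, m) = 2*m (j(Z, m) = m + m = 2*m)
G = -114276/57139 (G = 6/(-3 + 1/(2*(-560) - 17926)) = 6/(-3 + 1/(-1120 - 17926)) = 6/(-3 + 1/(-19046)) = 6/(-3 - 1/19046) = 6/(-57139/19046) = 6*(-19046/57139) = -114276/57139 ≈ -2.0000)
s/(-430135) + G/E(558, 679) = 227140/(-430135) - 114276/(57139*(-483 - 1*558)) = 227140*(-1/430135) - 114276/(57139*(-483 - 558)) = -45428/86027 - 114276/57139/(-1041) = -45428/86027 - 114276/57139*(-1/1041) = -45428/86027 + 38092/19827233 = -897434600240/1705677373291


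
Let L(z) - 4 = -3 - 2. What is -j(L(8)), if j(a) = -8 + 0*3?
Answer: 8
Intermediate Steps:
L(z) = -1 (L(z) = 4 + (-3 - 2) = 4 - 5 = -1)
j(a) = -8 (j(a) = -8 + 0 = -8)
-j(L(8)) = -1*(-8) = 8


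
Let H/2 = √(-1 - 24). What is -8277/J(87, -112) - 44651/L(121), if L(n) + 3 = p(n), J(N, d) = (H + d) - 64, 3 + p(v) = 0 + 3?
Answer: 347986183/23307 + 41385*I/15538 ≈ 14931.0 + 2.6635*I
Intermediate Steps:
H = 10*I (H = 2*√(-1 - 24) = 2*√(-25) = 2*(5*I) = 10*I ≈ 10.0*I)
p(v) = 0 (p(v) = -3 + (0 + 3) = -3 + 3 = 0)
J(N, d) = -64 + d + 10*I (J(N, d) = (10*I + d) - 64 = (d + 10*I) - 64 = -64 + d + 10*I)
L(n) = -3 (L(n) = -3 + 0 = -3)
-8277/J(87, -112) - 44651/L(121) = -8277/(-64 - 112 + 10*I) - 44651/(-3) = -8277*(-176 - 10*I)/31076 - 44651*(-⅓) = -8277*(-176 - 10*I)/31076 + 44651/3 = 44651/3 - 8277*(-176 - 10*I)/31076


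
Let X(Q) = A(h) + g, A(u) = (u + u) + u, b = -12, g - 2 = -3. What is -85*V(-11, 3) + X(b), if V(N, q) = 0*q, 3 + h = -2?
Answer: -16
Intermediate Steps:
h = -5 (h = -3 - 2 = -5)
g = -1 (g = 2 - 3 = -1)
A(u) = 3*u (A(u) = 2*u + u = 3*u)
V(N, q) = 0
X(Q) = -16 (X(Q) = 3*(-5) - 1 = -15 - 1 = -16)
-85*V(-11, 3) + X(b) = -85*0 - 16 = 0 - 16 = -16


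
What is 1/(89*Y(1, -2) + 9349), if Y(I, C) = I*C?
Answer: 1/9171 ≈ 0.00010904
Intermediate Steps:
Y(I, C) = C*I
1/(89*Y(1, -2) + 9349) = 1/(89*(-2*1) + 9349) = 1/(89*(-2) + 9349) = 1/(-178 + 9349) = 1/9171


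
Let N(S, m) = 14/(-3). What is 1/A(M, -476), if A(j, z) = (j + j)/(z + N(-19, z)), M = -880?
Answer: 721/2640 ≈ 0.27311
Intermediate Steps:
N(S, m) = -14/3 (N(S, m) = 14*(-⅓) = -14/3)
A(j, z) = 2*j/(-14/3 + z) (A(j, z) = (j + j)/(z - 14/3) = (2*j)/(-14/3 + z) = 2*j/(-14/3 + z))
1/A(M, -476) = 1/(6*(-880)/(-14 + 3*(-476))) = 1/(6*(-880)/(-14 - 1428)) = 1/(6*(-880)/(-1442)) = 1/(6*(-880)*(-1/1442)) = 1/(2640/721) = 721/2640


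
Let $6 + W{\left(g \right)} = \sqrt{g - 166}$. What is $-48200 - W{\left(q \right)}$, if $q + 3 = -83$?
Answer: $-48194 - 6 i \sqrt{7} \approx -48194.0 - 15.875 i$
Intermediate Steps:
$q = -86$ ($q = -3 - 83 = -86$)
$W{\left(g \right)} = -6 + \sqrt{-166 + g}$ ($W{\left(g \right)} = -6 + \sqrt{g - 166} = -6 + \sqrt{-166 + g}$)
$-48200 - W{\left(q \right)} = -48200 - \left(-6 + \sqrt{-166 - 86}\right) = -48200 - \left(-6 + \sqrt{-252}\right) = -48200 - \left(-6 + 6 i \sqrt{7}\right) = -48200 + \left(6 - 6 i \sqrt{7}\right) = -48194 - 6 i \sqrt{7}$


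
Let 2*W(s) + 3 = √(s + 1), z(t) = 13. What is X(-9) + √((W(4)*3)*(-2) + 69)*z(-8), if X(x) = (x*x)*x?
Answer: -729 + 13*√(78 - 3*√5) ≈ -619.24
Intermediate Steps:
X(x) = x³ (X(x) = x²*x = x³)
W(s) = -3/2 + √(1 + s)/2 (W(s) = -3/2 + √(s + 1)/2 = -3/2 + √(1 + s)/2)
X(-9) + √((W(4)*3)*(-2) + 69)*z(-8) = (-9)³ + √(((-3/2 + √(1 + 4)/2)*3)*(-2) + 69)*13 = -729 + √(((-3/2 + √5/2)*3)*(-2) + 69)*13 = -729 + √((-9/2 + 3*√5/2)*(-2) + 69)*13 = -729 + √((9 - 3*√5) + 69)*13 = -729 + √(78 - 3*√5)*13 = -729 + 13*√(78 - 3*√5)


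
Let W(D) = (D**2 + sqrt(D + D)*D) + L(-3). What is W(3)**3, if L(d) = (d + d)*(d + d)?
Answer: 98415 + 18387*sqrt(6) ≈ 1.4345e+5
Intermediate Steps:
L(d) = 4*d**2 (L(d) = (2*d)*(2*d) = 4*d**2)
W(D) = 36 + D**2 + sqrt(2)*D**(3/2) (W(D) = (D**2 + sqrt(D + D)*D) + 4*(-3)**2 = (D**2 + sqrt(2*D)*D) + 4*9 = (D**2 + (sqrt(2)*sqrt(D))*D) + 36 = (D**2 + sqrt(2)*D**(3/2)) + 36 = 36 + D**2 + sqrt(2)*D**(3/2))
W(3)**3 = (36 + 3**2 + sqrt(2)*3**(3/2))**3 = (36 + 9 + sqrt(2)*(3*sqrt(3)))**3 = (36 + 9 + 3*sqrt(6))**3 = (45 + 3*sqrt(6))**3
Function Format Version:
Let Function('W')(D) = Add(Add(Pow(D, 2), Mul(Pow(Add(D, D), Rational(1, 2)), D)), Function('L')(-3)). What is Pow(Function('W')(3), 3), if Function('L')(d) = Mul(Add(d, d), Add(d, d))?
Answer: Add(98415, Mul(18387, Pow(6, Rational(1, 2)))) ≈ 1.4345e+5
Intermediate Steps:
Function('L')(d) = Mul(4, Pow(d, 2)) (Function('L')(d) = Mul(Mul(2, d), Mul(2, d)) = Mul(4, Pow(d, 2)))
Function('W')(D) = Add(36, Pow(D, 2), Mul(Pow(2, Rational(1, 2)), Pow(D, Rational(3, 2)))) (Function('W')(D) = Add(Add(Pow(D, 2), Mul(Pow(Add(D, D), Rational(1, 2)), D)), Mul(4, Pow(-3, 2))) = Add(Add(Pow(D, 2), Mul(Pow(Mul(2, D), Rational(1, 2)), D)), Mul(4, 9)) = Add(Add(Pow(D, 2), Mul(Mul(Pow(2, Rational(1, 2)), Pow(D, Rational(1, 2))), D)), 36) = Add(Add(Pow(D, 2), Mul(Pow(2, Rational(1, 2)), Pow(D, Rational(3, 2)))), 36) = Add(36, Pow(D, 2), Mul(Pow(2, Rational(1, 2)), Pow(D, Rational(3, 2)))))
Pow(Function('W')(3), 3) = Pow(Add(36, Pow(3, 2), Mul(Pow(2, Rational(1, 2)), Pow(3, Rational(3, 2)))), 3) = Pow(Add(36, 9, Mul(Pow(2, Rational(1, 2)), Mul(3, Pow(3, Rational(1, 2))))), 3) = Pow(Add(36, 9, Mul(3, Pow(6, Rational(1, 2)))), 3) = Pow(Add(45, Mul(3, Pow(6, Rational(1, 2)))), 3)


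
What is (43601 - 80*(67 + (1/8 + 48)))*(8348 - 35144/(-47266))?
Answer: 6785545693696/23633 ≈ 2.8712e+8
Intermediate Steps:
(43601 - 80*(67 + (1/8 + 48)))*(8348 - 35144/(-47266)) = (43601 - 80*(67 + (1/8 + 48)))*(8348 - 35144*(-1/47266)) = (43601 - 80*(67 + 385/8))*(8348 + 17572/23633) = (43601 - 80*921/8)*(197305856/23633) = (43601 - 9210)*(197305856/23633) = 34391*(197305856/23633) = 6785545693696/23633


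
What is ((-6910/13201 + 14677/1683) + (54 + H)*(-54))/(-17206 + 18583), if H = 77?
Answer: -156982938395/30593198691 ≈ -5.1313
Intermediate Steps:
((-6910/13201 + 14677/1683) + (54 + H)*(-54))/(-17206 + 18583) = ((-6910/13201 + 14677/1683) + (54 + 77)*(-54))/(-17206 + 18583) = ((-6910*1/13201 + 14677*(1/1683)) + 131*(-54))/1377 = ((-6910/13201 + 14677/1683) - 7074)*(1/1377) = (182121547/22217283 - 7074)*(1/1377) = -156982938395/22217283*1/1377 = -156982938395/30593198691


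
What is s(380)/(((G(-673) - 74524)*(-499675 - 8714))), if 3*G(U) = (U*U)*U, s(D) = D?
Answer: 380/51693805078307 ≈ 7.3510e-12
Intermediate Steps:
G(U) = U³/3 (G(U) = ((U*U)*U)/3 = (U²*U)/3 = U³/3)
s(380)/(((G(-673) - 74524)*(-499675 - 8714))) = 380/((((⅓)*(-673)³ - 74524)*(-499675 - 8714))) = 380/((((⅓)*(-304821217) - 74524)*(-508389))) = 380/(((-304821217/3 - 74524)*(-508389))) = 380/((-305044789/3*(-508389))) = 380/51693805078307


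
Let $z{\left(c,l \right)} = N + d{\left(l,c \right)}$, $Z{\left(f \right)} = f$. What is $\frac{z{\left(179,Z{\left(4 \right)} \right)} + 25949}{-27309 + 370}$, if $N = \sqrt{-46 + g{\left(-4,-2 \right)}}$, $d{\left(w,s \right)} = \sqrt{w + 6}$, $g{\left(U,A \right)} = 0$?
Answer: $- \frac{2359}{2449} - \frac{\sqrt{10}}{26939} - \frac{i \sqrt{46}}{26939} \approx -0.96337 - 0.00025177 i$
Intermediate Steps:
$d{\left(w,s \right)} = \sqrt{6 + w}$
$N = i \sqrt{46}$ ($N = \sqrt{-46 + 0} = \sqrt{-46} = i \sqrt{46} \approx 6.7823 i$)
$z{\left(c,l \right)} = \sqrt{6 + l} + i \sqrt{46}$ ($z{\left(c,l \right)} = i \sqrt{46} + \sqrt{6 + l} = \sqrt{6 + l} + i \sqrt{46}$)
$\frac{z{\left(179,Z{\left(4 \right)} \right)} + 25949}{-27309 + 370} = \frac{\left(\sqrt{6 + 4} + i \sqrt{46}\right) + 25949}{-27309 + 370} = \frac{\left(\sqrt{10} + i \sqrt{46}\right) + 25949}{-26939} = \left(25949 + \sqrt{10} + i \sqrt{46}\right) \left(- \frac{1}{26939}\right) = - \frac{2359}{2449} - \frac{\sqrt{10}}{26939} - \frac{i \sqrt{46}}{26939}$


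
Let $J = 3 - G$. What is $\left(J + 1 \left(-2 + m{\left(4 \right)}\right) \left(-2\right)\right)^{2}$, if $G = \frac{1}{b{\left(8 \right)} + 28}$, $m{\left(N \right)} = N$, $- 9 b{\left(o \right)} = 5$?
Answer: $\frac{65536}{61009} \approx 1.0742$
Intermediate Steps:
$b{\left(o \right)} = - \frac{5}{9}$ ($b{\left(o \right)} = \left(- \frac{1}{9}\right) 5 = - \frac{5}{9}$)
$G = \frac{9}{247}$ ($G = \frac{1}{- \frac{5}{9} + 28} = \frac{1}{\frac{247}{9}} = \frac{9}{247} \approx 0.036437$)
$J = \frac{732}{247}$ ($J = 3 - \frac{9}{247} = \frac{732}{247} \approx 2.9636$)
$\left(J + 1 \left(-2 + m{\left(4 \right)}\right) \left(-2\right)\right)^{2} = \left(\frac{732}{247} + 1 \left(-2 + 4\right) \left(-2\right)\right)^{2} = \left(\frac{732}{247} + 1 \cdot 2 \left(-2\right)\right)^{2} = \left(\frac{732}{247} + 2 \left(-2\right)\right)^{2} = \left(\frac{732}{247} - 4\right)^{2} = \left(- \frac{256}{247}\right)^{2} = \frac{65536}{61009}$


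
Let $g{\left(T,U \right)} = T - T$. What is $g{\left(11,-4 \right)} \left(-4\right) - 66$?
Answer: $-66$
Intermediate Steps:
$g{\left(T,U \right)} = 0$
$g{\left(11,-4 \right)} \left(-4\right) - 66 = 0 \left(-4\right) - 66 = 0 - 66 = -66$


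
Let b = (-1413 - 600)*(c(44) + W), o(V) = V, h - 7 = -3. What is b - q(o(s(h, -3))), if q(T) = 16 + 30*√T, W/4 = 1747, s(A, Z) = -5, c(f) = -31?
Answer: -14004457 - 30*I*√5 ≈ -1.4004e+7 - 67.082*I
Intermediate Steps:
h = 4 (h = 7 - 3 = 4)
W = 6988 (W = 4*1747 = 6988)
b = -14004441 (b = (-1413 - 600)*(-31 + 6988) = -2013*6957 = -14004441)
b - q(o(s(h, -3))) = -14004441 - (16 + 30*√(-5)) = -14004441 - (16 + 30*(I*√5)) = -14004441 - (16 + 30*I*√5) = -14004441 + (-16 - 30*I*√5) = -14004457 - 30*I*√5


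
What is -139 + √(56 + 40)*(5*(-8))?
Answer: -139 - 160*√6 ≈ -530.92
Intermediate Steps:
-139 + √(56 + 40)*(5*(-8)) = -139 + √96*(-40) = -139 + (4*√6)*(-40) = -139 - 160*√6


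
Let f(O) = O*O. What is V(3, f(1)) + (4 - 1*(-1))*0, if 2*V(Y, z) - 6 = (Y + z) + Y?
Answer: 13/2 ≈ 6.5000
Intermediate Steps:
f(O) = O²
V(Y, z) = 3 + Y + z/2 (V(Y, z) = 3 + ((Y + z) + Y)/2 = 3 + (z + 2*Y)/2 = 3 + (Y + z/2) = 3 + Y + z/2)
V(3, f(1)) + (4 - 1*(-1))*0 = (3 + 3 + (½)*1²) + (4 - 1*(-1))*0 = (3 + 3 + (½)*1) + (4 + 1)*0 = (3 + 3 + ½) + 5*0 = 13/2 + 0 = 13/2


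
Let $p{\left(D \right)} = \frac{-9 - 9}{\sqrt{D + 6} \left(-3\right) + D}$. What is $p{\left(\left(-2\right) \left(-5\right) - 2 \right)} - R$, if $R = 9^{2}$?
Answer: $- \frac{2439}{31} + \frac{27 \sqrt{14}}{31} \approx -75.419$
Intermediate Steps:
$R = 81$
$p{\left(D \right)} = - \frac{18}{D - 3 \sqrt{6 + D}}$ ($p{\left(D \right)} = - \frac{18}{\sqrt{6 + D} \left(-3\right) + D} = - \frac{18}{- 3 \sqrt{6 + D} + D} = - \frac{18}{D - 3 \sqrt{6 + D}}$)
$p{\left(\left(-2\right) \left(-5\right) - 2 \right)} - R = - \frac{18}{\left(\left(-2\right) \left(-5\right) - 2\right) - 3 \sqrt{6 - -8}} - 81 = - \frac{18}{\left(10 - 2\right) - 3 \sqrt{6 + \left(10 - 2\right)}} - 81 = - \frac{18}{8 - 3 \sqrt{6 + 8}} - 81 = - \frac{18}{8 - 3 \sqrt{14}} - 81 = -81 - \frac{18}{8 - 3 \sqrt{14}}$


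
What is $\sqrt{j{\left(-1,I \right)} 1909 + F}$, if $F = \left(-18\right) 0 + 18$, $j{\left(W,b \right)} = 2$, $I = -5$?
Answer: $2 \sqrt{959} \approx 61.935$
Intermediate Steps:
$F = 18$ ($F = 0 + 18 = 18$)
$\sqrt{j{\left(-1,I \right)} 1909 + F} = \sqrt{2 \cdot 1909 + 18} = \sqrt{3818 + 18} = \sqrt{3836} = 2 \sqrt{959}$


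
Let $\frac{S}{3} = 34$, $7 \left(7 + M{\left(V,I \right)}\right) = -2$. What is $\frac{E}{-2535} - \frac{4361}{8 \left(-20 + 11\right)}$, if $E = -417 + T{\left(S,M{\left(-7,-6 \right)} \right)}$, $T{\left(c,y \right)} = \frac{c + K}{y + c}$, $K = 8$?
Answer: $\frac{816600553}{13445640} \approx 60.733$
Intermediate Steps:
$M{\left(V,I \right)} = - \frac{51}{7}$ ($M{\left(V,I \right)} = -7 + \frac{1}{7} \left(-2\right) = -7 - \frac{2}{7} = - \frac{51}{7}$)
$S = 102$ ($S = 3 \cdot 34 = 102$)
$T{\left(c,y \right)} = \frac{8 + c}{c + y}$ ($T{\left(c,y \right)} = \frac{c + 8}{y + c} = \frac{8 + c}{c + y}$)
$E = - \frac{275701}{663}$ ($E = -417 + \frac{8 + 102}{102 - \frac{51}{7}} = -417 + \frac{1}{\frac{663}{7}} \cdot 110 = -417 + \frac{7}{663} \cdot 110 = -417 + \frac{770}{663} = - \frac{275701}{663} \approx -415.84$)
$\frac{E}{-2535} - \frac{4361}{8 \left(-20 + 11\right)} = - \frac{275701}{663 \left(-2535\right)} - \frac{4361}{8 \left(-20 + 11\right)} = \left(- \frac{275701}{663}\right) \left(- \frac{1}{2535}\right) - \frac{4361}{8 \left(-9\right)} = \frac{275701}{1680705} - \frac{4361}{-72} = \frac{275701}{1680705} - - \frac{4361}{72} = \frac{275701}{1680705} + \frac{4361}{72} = \frac{816600553}{13445640}$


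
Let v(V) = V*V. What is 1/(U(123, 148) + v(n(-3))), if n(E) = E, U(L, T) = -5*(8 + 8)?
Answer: -1/71 ≈ -0.014085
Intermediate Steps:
U(L, T) = -80 (U(L, T) = -5*16 = -80)
v(V) = V²
1/(U(123, 148) + v(n(-3))) = 1/(-80 + (-3)²) = 1/(-80 + 9) = 1/(-71) = -1/71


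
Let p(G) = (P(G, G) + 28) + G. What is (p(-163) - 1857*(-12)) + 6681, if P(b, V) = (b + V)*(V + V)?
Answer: 135106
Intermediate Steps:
P(b, V) = 2*V*(V + b) (P(b, V) = (V + b)*(2*V) = 2*V*(V + b))
p(G) = 28 + G + 4*G**2 (p(G) = (2*G*(G + G) + 28) + G = (2*G*(2*G) + 28) + G = (4*G**2 + 28) + G = (28 + 4*G**2) + G = 28 + G + 4*G**2)
(p(-163) - 1857*(-12)) + 6681 = ((28 - 163 + 4*(-163)**2) - 1857*(-12)) + 6681 = ((28 - 163 + 4*26569) + 22284) + 6681 = ((28 - 163 + 106276) + 22284) + 6681 = (106141 + 22284) + 6681 = 128425 + 6681 = 135106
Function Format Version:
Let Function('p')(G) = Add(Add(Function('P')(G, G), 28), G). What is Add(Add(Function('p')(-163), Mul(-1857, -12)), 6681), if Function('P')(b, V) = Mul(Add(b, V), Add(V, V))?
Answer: 135106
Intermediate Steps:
Function('P')(b, V) = Mul(2, V, Add(V, b)) (Function('P')(b, V) = Mul(Add(V, b), Mul(2, V)) = Mul(2, V, Add(V, b)))
Function('p')(G) = Add(28, G, Mul(4, Pow(G, 2))) (Function('p')(G) = Add(Add(Mul(2, G, Add(G, G)), 28), G) = Add(Add(Mul(2, G, Mul(2, G)), 28), G) = Add(Add(Mul(4, Pow(G, 2)), 28), G) = Add(Add(28, Mul(4, Pow(G, 2))), G) = Add(28, G, Mul(4, Pow(G, 2))))
Add(Add(Function('p')(-163), Mul(-1857, -12)), 6681) = Add(Add(Add(28, -163, Mul(4, Pow(-163, 2))), Mul(-1857, -12)), 6681) = Add(Add(Add(28, -163, Mul(4, 26569)), 22284), 6681) = Add(Add(Add(28, -163, 106276), 22284), 6681) = Add(Add(106141, 22284), 6681) = Add(128425, 6681) = 135106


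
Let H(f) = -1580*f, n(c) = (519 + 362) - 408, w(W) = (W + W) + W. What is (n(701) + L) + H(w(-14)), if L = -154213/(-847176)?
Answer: 56619467821/847176 ≈ 66833.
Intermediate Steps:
w(W) = 3*W (w(W) = 2*W + W = 3*W)
n(c) = 473 (n(c) = 881 - 408 = 473)
L = 154213/847176 (L = -154213*(-1/847176) = 154213/847176 ≈ 0.18203)
(n(701) + L) + H(w(-14)) = (473 + 154213/847176) - 4740*(-14) = 400868461/847176 - 1580*(-42) = 400868461/847176 + 66360 = 56619467821/847176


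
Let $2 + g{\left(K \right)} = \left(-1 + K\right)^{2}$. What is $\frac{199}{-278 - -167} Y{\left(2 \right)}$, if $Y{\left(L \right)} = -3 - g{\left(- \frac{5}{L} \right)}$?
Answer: $\frac{10547}{444} \approx 23.755$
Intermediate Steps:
$g{\left(K \right)} = -2 + \left(-1 + K\right)^{2}$
$Y{\left(L \right)} = -1 - \left(-1 - \frac{5}{L}\right)^{2}$ ($Y{\left(L \right)} = -3 - \left(-2 + \left(-1 - \frac{5}{L}\right)^{2}\right) = -1 - \left(-1 - \frac{5}{L}\right)^{2}$)
$\frac{199}{-278 - -167} Y{\left(2 \right)} = \frac{199}{-278 - -167} \left(-1 - \frac{\left(5 + 2\right)^{2}}{4}\right) = \frac{199}{-278 + 167} \left(-1 - \frac{7^{2}}{4}\right) = \frac{199}{-111} \left(-1 - \frac{1}{4} \cdot 49\right) = 199 \left(- \frac{1}{111}\right) \left(-1 - \frac{49}{4}\right) = \left(- \frac{199}{111}\right) \left(- \frac{53}{4}\right) = \frac{10547}{444}$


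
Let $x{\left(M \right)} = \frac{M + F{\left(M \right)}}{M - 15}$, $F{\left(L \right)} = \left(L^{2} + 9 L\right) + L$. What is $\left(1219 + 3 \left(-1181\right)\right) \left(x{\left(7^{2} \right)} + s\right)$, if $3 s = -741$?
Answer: $\frac{6342196}{17} \approx 3.7307 \cdot 10^{5}$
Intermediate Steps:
$s = -247$ ($s = \frac{1}{3} \left(-741\right) = -247$)
$F{\left(L \right)} = L^{2} + 10 L$
$x{\left(M \right)} = \frac{M + M \left(10 + M\right)}{-15 + M}$ ($x{\left(M \right)} = \frac{M + M \left(10 + M\right)}{M - 15} = \frac{M + M \left(10 + M\right)}{-15 + M}$)
$\left(1219 + 3 \left(-1181\right)\right) \left(x{\left(7^{2} \right)} + s\right) = \left(1219 + 3 \left(-1181\right)\right) \left(\frac{7^{2} \left(11 + 7^{2}\right)}{-15 + 7^{2}} - 247\right) = \left(1219 - 3543\right) \left(\frac{49 \left(11 + 49\right)}{-15 + 49} - 247\right) = - 2324 \left(49 \cdot \frac{1}{34} \cdot 60 - 247\right) = - 2324 \left(\frac{1470}{17} - 247\right) = \left(-2324\right) \left(- \frac{2729}{17}\right) = \frac{6342196}{17}$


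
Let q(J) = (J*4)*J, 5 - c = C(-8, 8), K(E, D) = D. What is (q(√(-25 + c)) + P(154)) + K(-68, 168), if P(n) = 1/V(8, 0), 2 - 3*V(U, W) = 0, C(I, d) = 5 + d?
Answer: 75/2 ≈ 37.500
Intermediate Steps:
V(U, W) = ⅔ (V(U, W) = ⅔ - ⅓*0 = ⅔ + 0 = ⅔)
c = -8 (c = 5 - (5 + 8) = 5 - 1*13 = 5 - 13 = -8)
P(n) = 3/2 (P(n) = 1/(⅔) = 3/2)
q(J) = 4*J² (q(J) = (4*J)*J = 4*J²)
(q(√(-25 + c)) + P(154)) + K(-68, 168) = (4*(√(-25 - 8))² + 3/2) + 168 = (4*(√(-33))² + 3/2) + 168 = (4*(I*√33)² + 3/2) + 168 = (4*(-33) + 3/2) + 168 = (-132 + 3/2) + 168 = -261/2 + 168 = 75/2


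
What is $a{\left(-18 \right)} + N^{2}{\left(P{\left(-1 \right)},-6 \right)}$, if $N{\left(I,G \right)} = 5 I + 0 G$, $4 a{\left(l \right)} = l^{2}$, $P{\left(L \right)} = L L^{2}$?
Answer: $106$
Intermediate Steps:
$P{\left(L \right)} = L^{3}$
$a{\left(l \right)} = \frac{l^{2}}{4}$
$N{\left(I,G \right)} = 5 I$ ($N{\left(I,G \right)} = 5 I + 0 = 5 I$)
$a{\left(-18 \right)} + N^{2}{\left(P{\left(-1 \right)},-6 \right)} = \frac{\left(-18\right)^{2}}{4} + \left(5 \left(-1\right)^{3}\right)^{2} = \frac{1}{4} \cdot 324 + \left(5 \left(-1\right)\right)^{2} = 81 + \left(-5\right)^{2} = 81 + 25 = 106$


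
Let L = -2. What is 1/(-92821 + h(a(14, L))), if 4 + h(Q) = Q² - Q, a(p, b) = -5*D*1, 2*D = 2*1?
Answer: -1/92795 ≈ -1.0776e-5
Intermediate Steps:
D = 1 (D = (2*1)/2 = (½)*2 = 1)
a(p, b) = -5 (a(p, b) = -5*1*1 = -5*1 = -5)
h(Q) = -4 + Q² - Q (h(Q) = -4 + (Q² - Q) = -4 + Q² - Q)
1/(-92821 + h(a(14, L))) = 1/(-92821 + (-4 + (-5)² - 1*(-5))) = 1/(-92821 + (-4 + 25 + 5)) = 1/(-92821 + 26) = 1/(-92795) = -1/92795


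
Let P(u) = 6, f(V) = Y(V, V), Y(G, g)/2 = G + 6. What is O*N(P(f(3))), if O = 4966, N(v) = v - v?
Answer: 0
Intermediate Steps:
Y(G, g) = 12 + 2*G (Y(G, g) = 2*(G + 6) = 2*(6 + G) = 12 + 2*G)
f(V) = 12 + 2*V
N(v) = 0
O*N(P(f(3))) = 4966*0 = 0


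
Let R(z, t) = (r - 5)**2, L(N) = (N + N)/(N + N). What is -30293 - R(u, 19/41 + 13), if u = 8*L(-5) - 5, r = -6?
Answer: -30414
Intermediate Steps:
L(N) = 1 (L(N) = (2*N)/((2*N)) = (2*N)*(1/(2*N)) = 1)
u = 3 (u = 8*1 - 5 = 8 - 5 = 3)
R(z, t) = 121 (R(z, t) = (-6 - 5)**2 = (-11)**2 = 121)
-30293 - R(u, 19/41 + 13) = -30293 - 1*121 = -30293 - 121 = -30414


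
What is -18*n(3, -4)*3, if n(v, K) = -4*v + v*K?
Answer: 1296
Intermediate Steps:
n(v, K) = -4*v + K*v
-18*n(3, -4)*3 = -54*(-4 - 4)*3 = -54*(-8)*3 = -18*(-24)*3 = 432*3 = 1296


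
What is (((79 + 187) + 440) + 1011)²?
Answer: 2948089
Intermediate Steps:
(((79 + 187) + 440) + 1011)² = ((266 + 440) + 1011)² = (706 + 1011)² = 1717² = 2948089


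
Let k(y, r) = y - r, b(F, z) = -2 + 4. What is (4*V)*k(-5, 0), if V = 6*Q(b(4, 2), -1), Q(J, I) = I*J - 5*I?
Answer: -360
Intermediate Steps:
b(F, z) = 2
Q(J, I) = -5*I + I*J
V = 18 (V = 6*(-(-5 + 2)) = 6*(-1*(-3)) = 6*3 = 18)
(4*V)*k(-5, 0) = (4*18)*(-5 - 1*0) = 72*(-5 + 0) = 72*(-5) = -360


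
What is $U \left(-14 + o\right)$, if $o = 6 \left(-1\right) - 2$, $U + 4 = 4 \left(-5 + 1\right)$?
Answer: $440$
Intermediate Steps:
$U = -20$ ($U = -4 + 4 \left(-5 + 1\right) = -4 + 4 \left(-4\right) = -4 - 16 = -20$)
$o = -8$ ($o = -6 - 2 = -8$)
$U \left(-14 + o\right) = - 20 \left(-14 - 8\right) = \left(-20\right) \left(-22\right) = 440$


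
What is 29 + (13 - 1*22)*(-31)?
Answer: 308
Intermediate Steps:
29 + (13 - 1*22)*(-31) = 29 + (13 - 22)*(-31) = 29 - 9*(-31) = 29 + 279 = 308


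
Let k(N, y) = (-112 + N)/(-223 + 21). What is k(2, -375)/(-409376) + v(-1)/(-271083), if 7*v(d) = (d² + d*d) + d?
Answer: -13246721/7132657824096 ≈ -1.8572e-6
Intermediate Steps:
k(N, y) = 56/101 - N/202 (k(N, y) = (-112 + N)/(-202) = (-112 + N)*(-1/202) = 56/101 - N/202)
v(d) = d/7 + 2*d²/7 (v(d) = ((d² + d*d) + d)/7 = ((d² + d²) + d)/7 = (2*d² + d)/7 = (d + 2*d²)/7 = d/7 + 2*d²/7)
k(2, -375)/(-409376) + v(-1)/(-271083) = (56/101 - 1/202*2)/(-409376) + ((⅐)*(-1)*(1 + 2*(-1)))/(-271083) = (56/101 - 1/101)*(-1/409376) + ((⅐)*(-1)*(1 - 2))*(-1/271083) = (55/101)*(-1/409376) + ((⅐)*(-1)*(-1))*(-1/271083) = -5/3758816 + (⅐)*(-1/271083) = -5/3758816 - 1/1897581 = -13246721/7132657824096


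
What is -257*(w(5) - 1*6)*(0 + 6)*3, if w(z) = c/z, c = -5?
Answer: 32382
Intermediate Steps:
w(z) = -5/z
-257*(w(5) - 1*6)*(0 + 6)*3 = -257*(-5/5 - 1*6)*(0 + 6)*3 = -257*(-5*1/5 - 6)*6*3 = -257*(-1 - 6)*6*3 = -257*(-7*6)*3 = -(-10794)*3 = -257*(-126) = 32382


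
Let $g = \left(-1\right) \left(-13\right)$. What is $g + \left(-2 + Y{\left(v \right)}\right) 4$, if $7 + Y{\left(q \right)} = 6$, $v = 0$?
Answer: $1$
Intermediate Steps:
$Y{\left(q \right)} = -1$ ($Y{\left(q \right)} = -7 + 6 = -1$)
$g = 13$
$g + \left(-2 + Y{\left(v \right)}\right) 4 = 13 + \left(-2 - 1\right) 4 = 13 - 12 = 1$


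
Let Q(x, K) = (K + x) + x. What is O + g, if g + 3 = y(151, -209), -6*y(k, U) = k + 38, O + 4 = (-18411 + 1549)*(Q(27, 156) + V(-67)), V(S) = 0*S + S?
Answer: -4822609/2 ≈ -2.4113e+6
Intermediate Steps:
V(S) = S (V(S) = 0 + S = S)
Q(x, K) = K + 2*x
O = -2411270 (O = -4 + (-18411 + 1549)*((156 + 2*27) - 67) = -4 - 16862*((156 + 54) - 67) = -4 - 16862*(210 - 67) = -4 - 16862*143 = -4 - 2411266 = -2411270)
y(k, U) = -19/3 - k/6 (y(k, U) = -(k + 38)/6 = -(38 + k)/6 = -19/3 - k/6)
g = -69/2 (g = -3 + (-19/3 - ⅙*151) = -3 + (-19/3 - 151/6) = -3 - 63/2 = -69/2 ≈ -34.500)
O + g = -2411270 - 69/2 = -4822609/2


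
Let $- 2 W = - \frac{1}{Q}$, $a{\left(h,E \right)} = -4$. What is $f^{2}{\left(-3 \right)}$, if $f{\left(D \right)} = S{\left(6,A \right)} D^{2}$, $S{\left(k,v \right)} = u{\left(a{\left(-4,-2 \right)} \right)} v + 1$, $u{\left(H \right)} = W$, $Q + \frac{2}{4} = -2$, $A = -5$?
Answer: $324$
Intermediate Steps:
$Q = - \frac{5}{2}$ ($Q = - \frac{1}{2} - 2 = - \frac{5}{2} \approx -2.5$)
$W = - \frac{1}{5}$ ($W = - \frac{\left(-1\right) \frac{1}{- \frac{5}{2}}}{2} = - \frac{\left(-1\right) \left(- \frac{2}{5}\right)}{2} = \left(- \frac{1}{2}\right) \frac{2}{5} = - \frac{1}{5} \approx -0.2$)
$u{\left(H \right)} = - \frac{1}{5}$
$S{\left(k,v \right)} = 1 - \frac{v}{5}$ ($S{\left(k,v \right)} = - \frac{v}{5} + 1 = 1 - \frac{v}{5}$)
$f{\left(D \right)} = 2 D^{2}$ ($f{\left(D \right)} = \left(1 - -1\right) D^{2} = \left(1 + 1\right) D^{2} = 2 D^{2}$)
$f^{2}{\left(-3 \right)} = \left(2 \left(-3\right)^{2}\right)^{2} = \left(2 \cdot 9\right)^{2} = 18^{2} = 324$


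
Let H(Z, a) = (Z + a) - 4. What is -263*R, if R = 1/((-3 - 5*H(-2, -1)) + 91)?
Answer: -263/123 ≈ -2.1382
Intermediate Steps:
H(Z, a) = -4 + Z + a
R = 1/123 (R = 1/((-3 - 5*(-4 - 2 - 1)) + 91) = 1/((-3 - 5*(-7)) + 91) = 1/((-3 + 35) + 91) = 1/(32 + 91) = 1/123 ≈ 0.0081301)
-263*R = -263*1/123 = -263/123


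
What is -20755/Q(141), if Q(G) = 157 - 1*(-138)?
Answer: -4151/59 ≈ -70.356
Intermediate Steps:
Q(G) = 295 (Q(G) = 157 + 138 = 295)
-20755/Q(141) = -20755/295 = -20755*1/295 = -4151/59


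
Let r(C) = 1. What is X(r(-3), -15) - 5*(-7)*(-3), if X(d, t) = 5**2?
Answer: -80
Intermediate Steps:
X(d, t) = 25
X(r(-3), -15) - 5*(-7)*(-3) = 25 - 5*(-7)*(-3) = 25 + 35*(-3) = 25 - 105 = -80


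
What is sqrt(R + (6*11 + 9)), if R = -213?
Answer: I*sqrt(138) ≈ 11.747*I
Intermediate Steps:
sqrt(R + (6*11 + 9)) = sqrt(-213 + (6*11 + 9)) = sqrt(-213 + (66 + 9)) = sqrt(-213 + 75) = sqrt(-138) = I*sqrt(138)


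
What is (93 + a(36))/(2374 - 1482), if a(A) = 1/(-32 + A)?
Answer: 373/3568 ≈ 0.10454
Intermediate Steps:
(93 + a(36))/(2374 - 1482) = (93 + 1/(-32 + 36))/(2374 - 1482) = (93 + 1/4)/892 = (93 + 1/4)*(1/892) = (373/4)*(1/892) = 373/3568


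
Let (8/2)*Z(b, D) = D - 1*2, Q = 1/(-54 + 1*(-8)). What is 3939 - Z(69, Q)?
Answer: 976997/248 ≈ 3939.5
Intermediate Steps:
Q = -1/62 (Q = 1/(-54 - 8) = 1/(-62) = -1/62 ≈ -0.016129)
Z(b, D) = -½ + D/4 (Z(b, D) = (D - 1*2)/4 = (D - 2)/4 = (-2 + D)/4 = -½ + D/4)
3939 - Z(69, Q) = 3939 - (-½ + (¼)*(-1/62)) = 3939 - (-½ - 1/248) = 3939 - 1*(-125/248) = 3939 + 125/248 = 976997/248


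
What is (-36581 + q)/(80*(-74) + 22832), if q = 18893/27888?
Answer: -145736005/67377408 ≈ -2.1630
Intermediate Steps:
q = 2699/3984 (q = 18893*(1/27888) = 2699/3984 ≈ 0.67746)
(-36581 + q)/(80*(-74) + 22832) = (-36581 + 2699/3984)/(80*(-74) + 22832) = -145736005/(3984*(-5920 + 22832)) = -145736005/3984/16912 = -145736005/3984*1/16912 = -145736005/67377408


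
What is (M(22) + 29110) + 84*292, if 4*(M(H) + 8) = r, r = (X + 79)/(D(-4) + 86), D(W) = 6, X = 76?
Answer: 19735995/368 ≈ 53630.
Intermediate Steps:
r = 155/92 (r = (76 + 79)/(6 + 86) = 155/92 ≈ 1.6848)
M(H) = -2789/368 (M(H) = -8 + (1/4)*(155/92) = -8 + 155/368 = -2789/368)
(M(22) + 29110) + 84*292 = (-2789/368 + 29110) + 84*292 = 10709691/368 + 24528 = 19735995/368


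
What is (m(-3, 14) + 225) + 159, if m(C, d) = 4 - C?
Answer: 391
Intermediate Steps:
(m(-3, 14) + 225) + 159 = ((4 - 1*(-3)) + 225) + 159 = ((4 + 3) + 225) + 159 = (7 + 225) + 159 = 232 + 159 = 391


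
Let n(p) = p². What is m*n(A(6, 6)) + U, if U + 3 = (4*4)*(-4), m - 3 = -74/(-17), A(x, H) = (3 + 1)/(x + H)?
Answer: -10126/153 ≈ -66.183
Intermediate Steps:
A(x, H) = 4/(H + x)
m = 125/17 (m = 3 - 74/(-17) = 3 - 74*(-1/17) = 3 + 74/17 = 125/17 ≈ 7.3529)
U = -67 (U = -3 + (4*4)*(-4) = -3 + 16*(-4) = -3 - 64 = -67)
m*n(A(6, 6)) + U = 125*(4/(6 + 6))²/17 - 67 = 125*(4/12)²/17 - 67 = 125*(4*(1/12))²/17 - 67 = 125*(⅓)²/17 - 67 = (125/17)*(⅑) - 67 = 125/153 - 67 = -10126/153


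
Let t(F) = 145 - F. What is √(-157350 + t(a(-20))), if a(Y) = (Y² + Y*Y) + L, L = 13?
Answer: I*√158018 ≈ 397.51*I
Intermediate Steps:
a(Y) = 13 + 2*Y² (a(Y) = (Y² + Y*Y) + 13 = (Y² + Y²) + 13 = 2*Y² + 13 = 13 + 2*Y²)
√(-157350 + t(a(-20))) = √(-157350 + (145 - (13 + 2*(-20)²))) = √(-157350 + (145 - (13 + 2*400))) = √(-157350 + (145 - (13 + 800))) = √(-157350 + (145 - 1*813)) = √(-157350 + (145 - 813)) = √(-157350 - 668) = √(-158018) = I*√158018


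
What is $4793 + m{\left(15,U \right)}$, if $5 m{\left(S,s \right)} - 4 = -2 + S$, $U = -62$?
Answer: $\frac{23982}{5} \approx 4796.4$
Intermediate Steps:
$m{\left(S,s \right)} = \frac{2}{5} + \frac{S}{5}$ ($m{\left(S,s \right)} = \frac{4}{5} + \frac{-2 + S}{5} = \frac{4}{5} + \left(- \frac{2}{5} + \frac{S}{5}\right) = \frac{2}{5} + \frac{S}{5}$)
$4793 + m{\left(15,U \right)} = 4793 + \left(\frac{2}{5} + \frac{1}{5} \cdot 15\right) = 4793 + \left(\frac{2}{5} + 3\right) = 4793 + \frac{17}{5} = \frac{23982}{5}$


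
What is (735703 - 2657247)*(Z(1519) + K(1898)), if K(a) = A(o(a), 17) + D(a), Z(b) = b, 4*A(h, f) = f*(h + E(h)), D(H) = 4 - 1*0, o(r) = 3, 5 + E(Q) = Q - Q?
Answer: -2910178388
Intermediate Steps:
E(Q) = -5 (E(Q) = -5 + (Q - Q) = -5 + 0 = -5)
D(H) = 4 (D(H) = 4 + 0 = 4)
A(h, f) = f*(-5 + h)/4 (A(h, f) = (f*(h - 5))/4 = (f*(-5 + h))/4 = f*(-5 + h)/4)
K(a) = -9/2 (K(a) = (¼)*17*(-5 + 3) + 4 = (¼)*17*(-2) + 4 = -17/2 + 4 = -9/2)
(735703 - 2657247)*(Z(1519) + K(1898)) = (735703 - 2657247)*(1519 - 9/2) = -1921544*3029/2 = -2910178388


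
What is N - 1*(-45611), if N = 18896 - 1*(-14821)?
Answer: 79328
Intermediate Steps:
N = 33717 (N = 18896 + 14821 = 33717)
N - 1*(-45611) = 33717 - 1*(-45611) = 33717 + 45611 = 79328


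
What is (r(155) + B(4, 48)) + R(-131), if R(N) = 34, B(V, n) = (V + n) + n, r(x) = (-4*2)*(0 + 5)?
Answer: 94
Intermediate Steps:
r(x) = -40 (r(x) = -8*5 = -40)
B(V, n) = V + 2*n
(r(155) + B(4, 48)) + R(-131) = (-40 + (4 + 2*48)) + 34 = (-40 + (4 + 96)) + 34 = (-40 + 100) + 34 = 60 + 34 = 94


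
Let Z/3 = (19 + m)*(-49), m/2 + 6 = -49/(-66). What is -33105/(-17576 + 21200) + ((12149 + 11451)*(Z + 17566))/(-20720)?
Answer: -64000196875/3441592 ≈ -18596.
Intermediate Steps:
m = -347/33 (m = -12 + 2*(-49/(-66)) = -12 + 2*(-49*(-1/66)) = -12 + 2*(49/66) = -12 + 49/33 = -347/33 ≈ -10.515)
Z = -13720/11 (Z = 3*((19 - 347/33)*(-49)) = 3*((280/33)*(-49)) = 3*(-13720/33) = -13720/11 ≈ -1247.3)
-33105/(-17576 + 21200) + ((12149 + 11451)*(Z + 17566))/(-20720) = -33105/(-17576 + 21200) + ((12149 + 11451)*(-13720/11 + 17566))/(-20720) = -33105/3624 + (23600*(179506/11))*(-1/20720) = -33105*1/3624 + (4236341600/11)*(-1/20720) = -11035/1208 - 52954270/2849 = -64000196875/3441592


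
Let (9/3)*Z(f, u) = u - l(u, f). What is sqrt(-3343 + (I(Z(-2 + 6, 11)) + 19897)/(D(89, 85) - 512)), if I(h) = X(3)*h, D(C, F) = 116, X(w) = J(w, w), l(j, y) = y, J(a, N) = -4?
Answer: I*sqrt(133027851)/198 ≈ 58.251*I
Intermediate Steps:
X(w) = -4
Z(f, u) = -f/3 + u/3 (Z(f, u) = (u - f)/3 = -f/3 + u/3)
I(h) = -4*h
sqrt(-3343 + (I(Z(-2 + 6, 11)) + 19897)/(D(89, 85) - 512)) = sqrt(-3343 + (-4*(-(-2 + 6)/3 + (1/3)*11) + 19897)/(116 - 512)) = sqrt(-3343 + (-4*(-1/3*4 + 11/3) + 19897)/(-396)) = sqrt(-3343 + (-4*(-4/3 + 11/3) + 19897)*(-1/396)) = sqrt(-3343 + (-4*7/3 + 19897)*(-1/396)) = sqrt(-3343 + (-28/3 + 19897)*(-1/396)) = sqrt(-3343 + (59663/3)*(-1/396)) = sqrt(-3343 - 59663/1188) = sqrt(-4031147/1188) = I*sqrt(133027851)/198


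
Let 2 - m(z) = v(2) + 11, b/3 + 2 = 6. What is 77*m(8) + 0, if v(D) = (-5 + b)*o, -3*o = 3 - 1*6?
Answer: -1232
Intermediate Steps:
b = 12 (b = -6 + 3*6 = -6 + 18 = 12)
o = 1 (o = -(3 - 1*6)/3 = -(3 - 6)/3 = -⅓*(-3) = 1)
v(D) = 7 (v(D) = (-5 + 12)*1 = 7*1 = 7)
m(z) = -16 (m(z) = 2 - (7 + 11) = 2 - 1*18 = 2 - 18 = -16)
77*m(8) + 0 = 77*(-16) + 0 = -1232 + 0 = -1232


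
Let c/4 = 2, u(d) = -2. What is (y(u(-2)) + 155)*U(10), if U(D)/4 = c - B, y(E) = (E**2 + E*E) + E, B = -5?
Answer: 8372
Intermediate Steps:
c = 8 (c = 4*2 = 8)
y(E) = E + 2*E**2 (y(E) = (E**2 + E**2) + E = 2*E**2 + E = E + 2*E**2)
U(D) = 52 (U(D) = 4*(8 - 1*(-5)) = 4*(8 + 5) = 4*13 = 52)
(y(u(-2)) + 155)*U(10) = (-2*(1 + 2*(-2)) + 155)*52 = (-2*(1 - 4) + 155)*52 = (-2*(-3) + 155)*52 = (6 + 155)*52 = 161*52 = 8372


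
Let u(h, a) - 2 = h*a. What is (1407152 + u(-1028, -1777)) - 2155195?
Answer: 1078715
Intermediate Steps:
u(h, a) = 2 + a*h (u(h, a) = 2 + h*a = 2 + a*h)
(1407152 + u(-1028, -1777)) - 2155195 = (1407152 + (2 - 1777*(-1028))) - 2155195 = (1407152 + (2 + 1826756)) - 2155195 = (1407152 + 1826758) - 2155195 = 3233910 - 2155195 = 1078715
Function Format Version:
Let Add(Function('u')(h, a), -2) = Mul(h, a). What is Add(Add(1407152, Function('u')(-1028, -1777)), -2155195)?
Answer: 1078715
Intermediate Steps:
Function('u')(h, a) = Add(2, Mul(a, h)) (Function('u')(h, a) = Add(2, Mul(h, a)) = Add(2, Mul(a, h)))
Add(Add(1407152, Function('u')(-1028, -1777)), -2155195) = Add(Add(1407152, Add(2, Mul(-1777, -1028))), -2155195) = Add(Add(1407152, Add(2, 1826756)), -2155195) = Add(Add(1407152, 1826758), -2155195) = Add(3233910, -2155195) = 1078715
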